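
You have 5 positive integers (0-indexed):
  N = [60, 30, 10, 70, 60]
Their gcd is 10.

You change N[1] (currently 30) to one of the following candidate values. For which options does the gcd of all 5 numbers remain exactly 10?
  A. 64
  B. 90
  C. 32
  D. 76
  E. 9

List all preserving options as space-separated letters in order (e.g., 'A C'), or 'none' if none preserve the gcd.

Answer: B

Derivation:
Old gcd = 10; gcd of others (without N[1]) = 10
New gcd for candidate v: gcd(10, v). Preserves old gcd iff gcd(10, v) = 10.
  Option A: v=64, gcd(10,64)=2 -> changes
  Option B: v=90, gcd(10,90)=10 -> preserves
  Option C: v=32, gcd(10,32)=2 -> changes
  Option D: v=76, gcd(10,76)=2 -> changes
  Option E: v=9, gcd(10,9)=1 -> changes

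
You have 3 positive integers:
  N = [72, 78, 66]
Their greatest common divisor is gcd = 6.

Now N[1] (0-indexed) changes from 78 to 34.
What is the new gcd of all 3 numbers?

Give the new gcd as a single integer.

Numbers: [72, 78, 66], gcd = 6
Change: index 1, 78 -> 34
gcd of the OTHER numbers (without index 1): gcd([72, 66]) = 6
New gcd = gcd(g_others, new_val) = gcd(6, 34) = 2

Answer: 2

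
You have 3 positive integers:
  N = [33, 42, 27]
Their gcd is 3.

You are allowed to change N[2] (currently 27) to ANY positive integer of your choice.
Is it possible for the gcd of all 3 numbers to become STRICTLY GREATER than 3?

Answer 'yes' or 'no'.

Answer: no

Derivation:
Current gcd = 3
gcd of all OTHER numbers (without N[2]=27): gcd([33, 42]) = 3
The new gcd after any change is gcd(3, new_value).
This can be at most 3.
Since 3 = old gcd 3, the gcd can only stay the same or decrease.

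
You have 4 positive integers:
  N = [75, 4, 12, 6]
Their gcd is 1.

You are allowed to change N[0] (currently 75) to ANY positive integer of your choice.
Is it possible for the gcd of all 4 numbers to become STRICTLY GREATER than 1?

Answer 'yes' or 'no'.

Current gcd = 1
gcd of all OTHER numbers (without N[0]=75): gcd([4, 12, 6]) = 2
The new gcd after any change is gcd(2, new_value).
This can be at most 2.
Since 2 > old gcd 1, the gcd CAN increase (e.g., set N[0] = 2).

Answer: yes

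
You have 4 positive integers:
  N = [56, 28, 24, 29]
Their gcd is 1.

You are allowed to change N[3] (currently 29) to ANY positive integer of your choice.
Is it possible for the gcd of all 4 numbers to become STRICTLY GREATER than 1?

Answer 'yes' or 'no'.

Current gcd = 1
gcd of all OTHER numbers (without N[3]=29): gcd([56, 28, 24]) = 4
The new gcd after any change is gcd(4, new_value).
This can be at most 4.
Since 4 > old gcd 1, the gcd CAN increase (e.g., set N[3] = 4).

Answer: yes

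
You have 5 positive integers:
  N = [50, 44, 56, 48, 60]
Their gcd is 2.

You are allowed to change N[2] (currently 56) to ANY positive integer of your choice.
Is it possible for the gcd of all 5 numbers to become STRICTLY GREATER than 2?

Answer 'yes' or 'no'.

Answer: no

Derivation:
Current gcd = 2
gcd of all OTHER numbers (without N[2]=56): gcd([50, 44, 48, 60]) = 2
The new gcd after any change is gcd(2, new_value).
This can be at most 2.
Since 2 = old gcd 2, the gcd can only stay the same or decrease.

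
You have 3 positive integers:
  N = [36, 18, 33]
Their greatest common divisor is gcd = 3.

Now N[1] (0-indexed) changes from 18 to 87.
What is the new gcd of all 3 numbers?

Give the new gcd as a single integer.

Numbers: [36, 18, 33], gcd = 3
Change: index 1, 18 -> 87
gcd of the OTHER numbers (without index 1): gcd([36, 33]) = 3
New gcd = gcd(g_others, new_val) = gcd(3, 87) = 3

Answer: 3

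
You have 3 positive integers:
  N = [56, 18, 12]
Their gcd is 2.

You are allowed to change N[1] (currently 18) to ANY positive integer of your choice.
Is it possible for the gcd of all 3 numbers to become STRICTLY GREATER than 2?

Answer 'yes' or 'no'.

Current gcd = 2
gcd of all OTHER numbers (without N[1]=18): gcd([56, 12]) = 4
The new gcd after any change is gcd(4, new_value).
This can be at most 4.
Since 4 > old gcd 2, the gcd CAN increase (e.g., set N[1] = 4).

Answer: yes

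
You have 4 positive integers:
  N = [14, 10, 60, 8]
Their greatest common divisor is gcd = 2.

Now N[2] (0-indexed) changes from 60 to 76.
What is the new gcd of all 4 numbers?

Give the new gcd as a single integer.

Answer: 2

Derivation:
Numbers: [14, 10, 60, 8], gcd = 2
Change: index 2, 60 -> 76
gcd of the OTHER numbers (without index 2): gcd([14, 10, 8]) = 2
New gcd = gcd(g_others, new_val) = gcd(2, 76) = 2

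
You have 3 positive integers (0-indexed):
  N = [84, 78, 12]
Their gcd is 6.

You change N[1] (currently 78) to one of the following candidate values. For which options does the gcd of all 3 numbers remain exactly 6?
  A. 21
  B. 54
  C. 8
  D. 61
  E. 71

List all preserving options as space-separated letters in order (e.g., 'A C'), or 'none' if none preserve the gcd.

Old gcd = 6; gcd of others (without N[1]) = 12
New gcd for candidate v: gcd(12, v). Preserves old gcd iff gcd(12, v) = 6.
  Option A: v=21, gcd(12,21)=3 -> changes
  Option B: v=54, gcd(12,54)=6 -> preserves
  Option C: v=8, gcd(12,8)=4 -> changes
  Option D: v=61, gcd(12,61)=1 -> changes
  Option E: v=71, gcd(12,71)=1 -> changes

Answer: B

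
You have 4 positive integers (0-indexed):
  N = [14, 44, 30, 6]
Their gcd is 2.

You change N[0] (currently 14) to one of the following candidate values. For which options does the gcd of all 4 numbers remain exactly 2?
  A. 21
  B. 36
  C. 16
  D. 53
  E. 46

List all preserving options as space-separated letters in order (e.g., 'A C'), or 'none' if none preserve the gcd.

Answer: B C E

Derivation:
Old gcd = 2; gcd of others (without N[0]) = 2
New gcd for candidate v: gcd(2, v). Preserves old gcd iff gcd(2, v) = 2.
  Option A: v=21, gcd(2,21)=1 -> changes
  Option B: v=36, gcd(2,36)=2 -> preserves
  Option C: v=16, gcd(2,16)=2 -> preserves
  Option D: v=53, gcd(2,53)=1 -> changes
  Option E: v=46, gcd(2,46)=2 -> preserves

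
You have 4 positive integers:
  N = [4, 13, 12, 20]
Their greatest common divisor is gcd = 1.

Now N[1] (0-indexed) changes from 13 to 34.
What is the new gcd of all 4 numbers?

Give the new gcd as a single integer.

Numbers: [4, 13, 12, 20], gcd = 1
Change: index 1, 13 -> 34
gcd of the OTHER numbers (without index 1): gcd([4, 12, 20]) = 4
New gcd = gcd(g_others, new_val) = gcd(4, 34) = 2

Answer: 2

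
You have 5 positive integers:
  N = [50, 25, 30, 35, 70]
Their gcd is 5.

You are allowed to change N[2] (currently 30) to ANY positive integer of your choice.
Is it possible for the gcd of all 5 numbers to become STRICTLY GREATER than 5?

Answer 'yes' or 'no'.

Answer: no

Derivation:
Current gcd = 5
gcd of all OTHER numbers (without N[2]=30): gcd([50, 25, 35, 70]) = 5
The new gcd after any change is gcd(5, new_value).
This can be at most 5.
Since 5 = old gcd 5, the gcd can only stay the same or decrease.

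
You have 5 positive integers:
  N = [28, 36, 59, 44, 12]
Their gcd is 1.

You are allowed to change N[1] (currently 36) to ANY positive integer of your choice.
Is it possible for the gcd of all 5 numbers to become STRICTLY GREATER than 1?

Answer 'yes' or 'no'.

Answer: no

Derivation:
Current gcd = 1
gcd of all OTHER numbers (without N[1]=36): gcd([28, 59, 44, 12]) = 1
The new gcd after any change is gcd(1, new_value).
This can be at most 1.
Since 1 = old gcd 1, the gcd can only stay the same or decrease.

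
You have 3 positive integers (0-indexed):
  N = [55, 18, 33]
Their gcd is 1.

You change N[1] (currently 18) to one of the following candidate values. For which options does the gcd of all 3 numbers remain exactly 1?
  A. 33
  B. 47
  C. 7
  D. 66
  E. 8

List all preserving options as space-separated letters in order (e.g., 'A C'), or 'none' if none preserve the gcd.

Answer: B C E

Derivation:
Old gcd = 1; gcd of others (without N[1]) = 11
New gcd for candidate v: gcd(11, v). Preserves old gcd iff gcd(11, v) = 1.
  Option A: v=33, gcd(11,33)=11 -> changes
  Option B: v=47, gcd(11,47)=1 -> preserves
  Option C: v=7, gcd(11,7)=1 -> preserves
  Option D: v=66, gcd(11,66)=11 -> changes
  Option E: v=8, gcd(11,8)=1 -> preserves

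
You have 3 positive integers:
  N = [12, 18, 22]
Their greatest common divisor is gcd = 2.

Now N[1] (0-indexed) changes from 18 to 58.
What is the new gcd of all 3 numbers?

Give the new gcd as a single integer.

Numbers: [12, 18, 22], gcd = 2
Change: index 1, 18 -> 58
gcd of the OTHER numbers (without index 1): gcd([12, 22]) = 2
New gcd = gcd(g_others, new_val) = gcd(2, 58) = 2

Answer: 2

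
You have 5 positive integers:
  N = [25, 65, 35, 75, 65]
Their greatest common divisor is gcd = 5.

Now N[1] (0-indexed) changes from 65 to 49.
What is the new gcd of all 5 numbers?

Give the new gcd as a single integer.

Numbers: [25, 65, 35, 75, 65], gcd = 5
Change: index 1, 65 -> 49
gcd of the OTHER numbers (without index 1): gcd([25, 35, 75, 65]) = 5
New gcd = gcd(g_others, new_val) = gcd(5, 49) = 1

Answer: 1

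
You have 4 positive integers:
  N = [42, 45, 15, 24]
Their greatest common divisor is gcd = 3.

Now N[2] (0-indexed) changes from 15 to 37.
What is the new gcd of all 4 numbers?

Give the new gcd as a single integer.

Answer: 1

Derivation:
Numbers: [42, 45, 15, 24], gcd = 3
Change: index 2, 15 -> 37
gcd of the OTHER numbers (without index 2): gcd([42, 45, 24]) = 3
New gcd = gcd(g_others, new_val) = gcd(3, 37) = 1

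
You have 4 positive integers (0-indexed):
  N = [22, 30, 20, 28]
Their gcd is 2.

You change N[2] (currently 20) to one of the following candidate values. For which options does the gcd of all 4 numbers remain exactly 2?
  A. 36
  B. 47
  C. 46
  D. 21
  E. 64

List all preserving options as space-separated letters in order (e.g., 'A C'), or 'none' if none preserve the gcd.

Answer: A C E

Derivation:
Old gcd = 2; gcd of others (without N[2]) = 2
New gcd for candidate v: gcd(2, v). Preserves old gcd iff gcd(2, v) = 2.
  Option A: v=36, gcd(2,36)=2 -> preserves
  Option B: v=47, gcd(2,47)=1 -> changes
  Option C: v=46, gcd(2,46)=2 -> preserves
  Option D: v=21, gcd(2,21)=1 -> changes
  Option E: v=64, gcd(2,64)=2 -> preserves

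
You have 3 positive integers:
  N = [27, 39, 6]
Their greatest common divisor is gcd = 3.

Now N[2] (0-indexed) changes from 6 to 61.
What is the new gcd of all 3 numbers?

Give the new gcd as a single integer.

Numbers: [27, 39, 6], gcd = 3
Change: index 2, 6 -> 61
gcd of the OTHER numbers (without index 2): gcd([27, 39]) = 3
New gcd = gcd(g_others, new_val) = gcd(3, 61) = 1

Answer: 1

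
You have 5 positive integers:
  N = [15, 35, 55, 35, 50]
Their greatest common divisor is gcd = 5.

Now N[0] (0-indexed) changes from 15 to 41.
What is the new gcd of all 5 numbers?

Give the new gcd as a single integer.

Answer: 1

Derivation:
Numbers: [15, 35, 55, 35, 50], gcd = 5
Change: index 0, 15 -> 41
gcd of the OTHER numbers (without index 0): gcd([35, 55, 35, 50]) = 5
New gcd = gcd(g_others, new_val) = gcd(5, 41) = 1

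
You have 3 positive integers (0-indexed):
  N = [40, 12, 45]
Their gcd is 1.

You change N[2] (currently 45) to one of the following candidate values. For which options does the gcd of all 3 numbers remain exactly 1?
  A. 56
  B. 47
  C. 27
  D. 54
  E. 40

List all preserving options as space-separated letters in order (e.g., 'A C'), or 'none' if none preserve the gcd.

Old gcd = 1; gcd of others (without N[2]) = 4
New gcd for candidate v: gcd(4, v). Preserves old gcd iff gcd(4, v) = 1.
  Option A: v=56, gcd(4,56)=4 -> changes
  Option B: v=47, gcd(4,47)=1 -> preserves
  Option C: v=27, gcd(4,27)=1 -> preserves
  Option D: v=54, gcd(4,54)=2 -> changes
  Option E: v=40, gcd(4,40)=4 -> changes

Answer: B C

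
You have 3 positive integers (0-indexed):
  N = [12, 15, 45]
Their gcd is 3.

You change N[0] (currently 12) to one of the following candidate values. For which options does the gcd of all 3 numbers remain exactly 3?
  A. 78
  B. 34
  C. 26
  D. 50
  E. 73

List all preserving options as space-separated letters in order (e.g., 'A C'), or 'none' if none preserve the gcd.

Answer: A

Derivation:
Old gcd = 3; gcd of others (without N[0]) = 15
New gcd for candidate v: gcd(15, v). Preserves old gcd iff gcd(15, v) = 3.
  Option A: v=78, gcd(15,78)=3 -> preserves
  Option B: v=34, gcd(15,34)=1 -> changes
  Option C: v=26, gcd(15,26)=1 -> changes
  Option D: v=50, gcd(15,50)=5 -> changes
  Option E: v=73, gcd(15,73)=1 -> changes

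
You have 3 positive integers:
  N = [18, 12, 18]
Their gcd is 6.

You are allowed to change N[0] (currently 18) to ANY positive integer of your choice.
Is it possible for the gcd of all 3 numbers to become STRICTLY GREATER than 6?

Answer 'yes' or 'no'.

Current gcd = 6
gcd of all OTHER numbers (without N[0]=18): gcd([12, 18]) = 6
The new gcd after any change is gcd(6, new_value).
This can be at most 6.
Since 6 = old gcd 6, the gcd can only stay the same or decrease.

Answer: no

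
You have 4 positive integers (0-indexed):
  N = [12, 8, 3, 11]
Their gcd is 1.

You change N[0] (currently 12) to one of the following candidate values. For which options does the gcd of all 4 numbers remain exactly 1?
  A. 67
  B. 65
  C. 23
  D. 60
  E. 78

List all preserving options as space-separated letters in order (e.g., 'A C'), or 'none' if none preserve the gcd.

Answer: A B C D E

Derivation:
Old gcd = 1; gcd of others (without N[0]) = 1
New gcd for candidate v: gcd(1, v). Preserves old gcd iff gcd(1, v) = 1.
  Option A: v=67, gcd(1,67)=1 -> preserves
  Option B: v=65, gcd(1,65)=1 -> preserves
  Option C: v=23, gcd(1,23)=1 -> preserves
  Option D: v=60, gcd(1,60)=1 -> preserves
  Option E: v=78, gcd(1,78)=1 -> preserves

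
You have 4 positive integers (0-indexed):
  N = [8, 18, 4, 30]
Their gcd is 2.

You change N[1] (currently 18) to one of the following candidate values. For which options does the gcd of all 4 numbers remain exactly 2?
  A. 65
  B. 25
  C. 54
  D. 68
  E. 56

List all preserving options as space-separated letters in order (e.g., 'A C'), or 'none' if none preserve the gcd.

Answer: C D E

Derivation:
Old gcd = 2; gcd of others (without N[1]) = 2
New gcd for candidate v: gcd(2, v). Preserves old gcd iff gcd(2, v) = 2.
  Option A: v=65, gcd(2,65)=1 -> changes
  Option B: v=25, gcd(2,25)=1 -> changes
  Option C: v=54, gcd(2,54)=2 -> preserves
  Option D: v=68, gcd(2,68)=2 -> preserves
  Option E: v=56, gcd(2,56)=2 -> preserves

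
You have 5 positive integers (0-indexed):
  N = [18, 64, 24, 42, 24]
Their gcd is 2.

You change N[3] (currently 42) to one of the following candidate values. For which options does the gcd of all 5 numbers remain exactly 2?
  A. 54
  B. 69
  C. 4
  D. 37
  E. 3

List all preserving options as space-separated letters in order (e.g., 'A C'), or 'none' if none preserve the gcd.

Old gcd = 2; gcd of others (without N[3]) = 2
New gcd for candidate v: gcd(2, v). Preserves old gcd iff gcd(2, v) = 2.
  Option A: v=54, gcd(2,54)=2 -> preserves
  Option B: v=69, gcd(2,69)=1 -> changes
  Option C: v=4, gcd(2,4)=2 -> preserves
  Option D: v=37, gcd(2,37)=1 -> changes
  Option E: v=3, gcd(2,3)=1 -> changes

Answer: A C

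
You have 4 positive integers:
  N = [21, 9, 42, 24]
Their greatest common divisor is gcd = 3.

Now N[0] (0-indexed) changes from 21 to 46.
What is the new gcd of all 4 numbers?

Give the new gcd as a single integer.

Numbers: [21, 9, 42, 24], gcd = 3
Change: index 0, 21 -> 46
gcd of the OTHER numbers (without index 0): gcd([9, 42, 24]) = 3
New gcd = gcd(g_others, new_val) = gcd(3, 46) = 1

Answer: 1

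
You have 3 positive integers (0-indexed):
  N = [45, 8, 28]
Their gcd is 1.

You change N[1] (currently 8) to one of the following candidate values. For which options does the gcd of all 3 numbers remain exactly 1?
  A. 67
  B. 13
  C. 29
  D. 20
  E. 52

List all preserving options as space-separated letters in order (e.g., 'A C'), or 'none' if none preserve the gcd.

Old gcd = 1; gcd of others (without N[1]) = 1
New gcd for candidate v: gcd(1, v). Preserves old gcd iff gcd(1, v) = 1.
  Option A: v=67, gcd(1,67)=1 -> preserves
  Option B: v=13, gcd(1,13)=1 -> preserves
  Option C: v=29, gcd(1,29)=1 -> preserves
  Option D: v=20, gcd(1,20)=1 -> preserves
  Option E: v=52, gcd(1,52)=1 -> preserves

Answer: A B C D E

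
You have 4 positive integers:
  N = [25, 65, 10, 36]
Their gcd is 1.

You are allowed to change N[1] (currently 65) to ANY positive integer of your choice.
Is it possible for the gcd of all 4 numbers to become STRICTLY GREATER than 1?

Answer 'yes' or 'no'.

Answer: no

Derivation:
Current gcd = 1
gcd of all OTHER numbers (without N[1]=65): gcd([25, 10, 36]) = 1
The new gcd after any change is gcd(1, new_value).
This can be at most 1.
Since 1 = old gcd 1, the gcd can only stay the same or decrease.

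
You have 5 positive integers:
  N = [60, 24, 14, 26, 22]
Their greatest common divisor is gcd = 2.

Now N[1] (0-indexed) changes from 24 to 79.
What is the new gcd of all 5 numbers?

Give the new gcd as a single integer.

Answer: 1

Derivation:
Numbers: [60, 24, 14, 26, 22], gcd = 2
Change: index 1, 24 -> 79
gcd of the OTHER numbers (without index 1): gcd([60, 14, 26, 22]) = 2
New gcd = gcd(g_others, new_val) = gcd(2, 79) = 1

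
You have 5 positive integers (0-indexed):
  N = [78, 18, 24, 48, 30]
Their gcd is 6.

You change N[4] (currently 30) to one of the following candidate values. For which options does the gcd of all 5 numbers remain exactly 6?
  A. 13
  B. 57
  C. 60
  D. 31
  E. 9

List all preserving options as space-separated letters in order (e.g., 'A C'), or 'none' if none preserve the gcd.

Old gcd = 6; gcd of others (without N[4]) = 6
New gcd for candidate v: gcd(6, v). Preserves old gcd iff gcd(6, v) = 6.
  Option A: v=13, gcd(6,13)=1 -> changes
  Option B: v=57, gcd(6,57)=3 -> changes
  Option C: v=60, gcd(6,60)=6 -> preserves
  Option D: v=31, gcd(6,31)=1 -> changes
  Option E: v=9, gcd(6,9)=3 -> changes

Answer: C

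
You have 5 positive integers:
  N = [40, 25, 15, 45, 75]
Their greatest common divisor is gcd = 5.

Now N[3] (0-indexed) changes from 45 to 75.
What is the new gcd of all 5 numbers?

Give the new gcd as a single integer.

Answer: 5

Derivation:
Numbers: [40, 25, 15, 45, 75], gcd = 5
Change: index 3, 45 -> 75
gcd of the OTHER numbers (without index 3): gcd([40, 25, 15, 75]) = 5
New gcd = gcd(g_others, new_val) = gcd(5, 75) = 5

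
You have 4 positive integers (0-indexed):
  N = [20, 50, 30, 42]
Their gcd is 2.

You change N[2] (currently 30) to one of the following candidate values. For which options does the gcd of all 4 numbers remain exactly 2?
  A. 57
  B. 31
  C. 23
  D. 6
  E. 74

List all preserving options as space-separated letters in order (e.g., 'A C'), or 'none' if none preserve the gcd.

Answer: D E

Derivation:
Old gcd = 2; gcd of others (without N[2]) = 2
New gcd for candidate v: gcd(2, v). Preserves old gcd iff gcd(2, v) = 2.
  Option A: v=57, gcd(2,57)=1 -> changes
  Option B: v=31, gcd(2,31)=1 -> changes
  Option C: v=23, gcd(2,23)=1 -> changes
  Option D: v=6, gcd(2,6)=2 -> preserves
  Option E: v=74, gcd(2,74)=2 -> preserves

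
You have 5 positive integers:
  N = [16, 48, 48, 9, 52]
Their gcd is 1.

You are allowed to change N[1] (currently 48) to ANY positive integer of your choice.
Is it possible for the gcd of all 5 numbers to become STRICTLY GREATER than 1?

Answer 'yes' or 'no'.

Current gcd = 1
gcd of all OTHER numbers (without N[1]=48): gcd([16, 48, 9, 52]) = 1
The new gcd after any change is gcd(1, new_value).
This can be at most 1.
Since 1 = old gcd 1, the gcd can only stay the same or decrease.

Answer: no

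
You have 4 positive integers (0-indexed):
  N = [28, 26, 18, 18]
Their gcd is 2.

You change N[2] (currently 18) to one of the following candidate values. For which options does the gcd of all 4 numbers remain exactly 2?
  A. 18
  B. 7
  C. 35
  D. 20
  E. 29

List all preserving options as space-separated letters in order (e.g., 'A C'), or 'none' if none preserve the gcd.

Old gcd = 2; gcd of others (without N[2]) = 2
New gcd for candidate v: gcd(2, v). Preserves old gcd iff gcd(2, v) = 2.
  Option A: v=18, gcd(2,18)=2 -> preserves
  Option B: v=7, gcd(2,7)=1 -> changes
  Option C: v=35, gcd(2,35)=1 -> changes
  Option D: v=20, gcd(2,20)=2 -> preserves
  Option E: v=29, gcd(2,29)=1 -> changes

Answer: A D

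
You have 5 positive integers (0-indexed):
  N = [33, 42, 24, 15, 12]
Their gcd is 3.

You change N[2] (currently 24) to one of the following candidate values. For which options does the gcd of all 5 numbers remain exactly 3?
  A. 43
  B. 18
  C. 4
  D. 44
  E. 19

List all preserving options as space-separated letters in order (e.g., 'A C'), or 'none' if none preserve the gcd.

Answer: B

Derivation:
Old gcd = 3; gcd of others (without N[2]) = 3
New gcd for candidate v: gcd(3, v). Preserves old gcd iff gcd(3, v) = 3.
  Option A: v=43, gcd(3,43)=1 -> changes
  Option B: v=18, gcd(3,18)=3 -> preserves
  Option C: v=4, gcd(3,4)=1 -> changes
  Option D: v=44, gcd(3,44)=1 -> changes
  Option E: v=19, gcd(3,19)=1 -> changes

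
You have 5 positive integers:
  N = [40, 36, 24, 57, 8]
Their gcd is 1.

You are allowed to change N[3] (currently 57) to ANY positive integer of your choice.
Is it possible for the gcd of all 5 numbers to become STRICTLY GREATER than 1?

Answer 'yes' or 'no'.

Answer: yes

Derivation:
Current gcd = 1
gcd of all OTHER numbers (without N[3]=57): gcd([40, 36, 24, 8]) = 4
The new gcd after any change is gcd(4, new_value).
This can be at most 4.
Since 4 > old gcd 1, the gcd CAN increase (e.g., set N[3] = 4).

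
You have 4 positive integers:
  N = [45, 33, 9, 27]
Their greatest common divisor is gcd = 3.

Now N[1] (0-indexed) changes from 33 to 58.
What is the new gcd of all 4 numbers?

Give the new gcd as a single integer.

Answer: 1

Derivation:
Numbers: [45, 33, 9, 27], gcd = 3
Change: index 1, 33 -> 58
gcd of the OTHER numbers (without index 1): gcd([45, 9, 27]) = 9
New gcd = gcd(g_others, new_val) = gcd(9, 58) = 1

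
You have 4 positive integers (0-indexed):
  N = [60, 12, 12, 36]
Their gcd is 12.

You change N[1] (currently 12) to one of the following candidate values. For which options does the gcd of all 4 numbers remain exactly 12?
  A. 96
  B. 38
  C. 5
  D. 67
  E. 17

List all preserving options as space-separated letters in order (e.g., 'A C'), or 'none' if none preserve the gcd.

Answer: A

Derivation:
Old gcd = 12; gcd of others (without N[1]) = 12
New gcd for candidate v: gcd(12, v). Preserves old gcd iff gcd(12, v) = 12.
  Option A: v=96, gcd(12,96)=12 -> preserves
  Option B: v=38, gcd(12,38)=2 -> changes
  Option C: v=5, gcd(12,5)=1 -> changes
  Option D: v=67, gcd(12,67)=1 -> changes
  Option E: v=17, gcd(12,17)=1 -> changes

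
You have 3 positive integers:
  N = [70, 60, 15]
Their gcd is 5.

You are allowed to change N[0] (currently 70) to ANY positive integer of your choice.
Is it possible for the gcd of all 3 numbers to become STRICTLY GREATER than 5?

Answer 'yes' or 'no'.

Answer: yes

Derivation:
Current gcd = 5
gcd of all OTHER numbers (without N[0]=70): gcd([60, 15]) = 15
The new gcd after any change is gcd(15, new_value).
This can be at most 15.
Since 15 > old gcd 5, the gcd CAN increase (e.g., set N[0] = 15).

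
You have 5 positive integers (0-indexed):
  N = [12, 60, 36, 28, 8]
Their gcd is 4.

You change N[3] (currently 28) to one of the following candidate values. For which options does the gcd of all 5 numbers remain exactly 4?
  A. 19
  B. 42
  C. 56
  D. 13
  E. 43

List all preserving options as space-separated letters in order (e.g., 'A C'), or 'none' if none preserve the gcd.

Answer: C

Derivation:
Old gcd = 4; gcd of others (without N[3]) = 4
New gcd for candidate v: gcd(4, v). Preserves old gcd iff gcd(4, v) = 4.
  Option A: v=19, gcd(4,19)=1 -> changes
  Option B: v=42, gcd(4,42)=2 -> changes
  Option C: v=56, gcd(4,56)=4 -> preserves
  Option D: v=13, gcd(4,13)=1 -> changes
  Option E: v=43, gcd(4,43)=1 -> changes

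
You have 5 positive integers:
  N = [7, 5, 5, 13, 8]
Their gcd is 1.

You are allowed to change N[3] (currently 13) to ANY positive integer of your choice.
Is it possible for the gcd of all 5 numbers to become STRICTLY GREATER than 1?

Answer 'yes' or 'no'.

Answer: no

Derivation:
Current gcd = 1
gcd of all OTHER numbers (without N[3]=13): gcd([7, 5, 5, 8]) = 1
The new gcd after any change is gcd(1, new_value).
This can be at most 1.
Since 1 = old gcd 1, the gcd can only stay the same or decrease.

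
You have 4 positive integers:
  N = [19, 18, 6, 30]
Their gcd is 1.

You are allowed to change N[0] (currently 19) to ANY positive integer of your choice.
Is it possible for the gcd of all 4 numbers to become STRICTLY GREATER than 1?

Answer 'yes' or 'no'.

Current gcd = 1
gcd of all OTHER numbers (without N[0]=19): gcd([18, 6, 30]) = 6
The new gcd after any change is gcd(6, new_value).
This can be at most 6.
Since 6 > old gcd 1, the gcd CAN increase (e.g., set N[0] = 6).

Answer: yes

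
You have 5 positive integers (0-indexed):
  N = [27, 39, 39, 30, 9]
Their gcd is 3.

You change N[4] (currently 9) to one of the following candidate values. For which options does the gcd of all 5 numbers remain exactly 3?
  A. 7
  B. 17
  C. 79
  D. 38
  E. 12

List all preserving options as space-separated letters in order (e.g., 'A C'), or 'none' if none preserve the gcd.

Old gcd = 3; gcd of others (without N[4]) = 3
New gcd for candidate v: gcd(3, v). Preserves old gcd iff gcd(3, v) = 3.
  Option A: v=7, gcd(3,7)=1 -> changes
  Option B: v=17, gcd(3,17)=1 -> changes
  Option C: v=79, gcd(3,79)=1 -> changes
  Option D: v=38, gcd(3,38)=1 -> changes
  Option E: v=12, gcd(3,12)=3 -> preserves

Answer: E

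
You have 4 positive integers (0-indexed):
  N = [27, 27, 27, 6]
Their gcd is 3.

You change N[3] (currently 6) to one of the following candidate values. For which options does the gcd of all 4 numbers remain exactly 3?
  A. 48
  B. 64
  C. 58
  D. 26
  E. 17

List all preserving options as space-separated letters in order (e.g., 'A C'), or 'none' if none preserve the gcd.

Answer: A

Derivation:
Old gcd = 3; gcd of others (without N[3]) = 27
New gcd for candidate v: gcd(27, v). Preserves old gcd iff gcd(27, v) = 3.
  Option A: v=48, gcd(27,48)=3 -> preserves
  Option B: v=64, gcd(27,64)=1 -> changes
  Option C: v=58, gcd(27,58)=1 -> changes
  Option D: v=26, gcd(27,26)=1 -> changes
  Option E: v=17, gcd(27,17)=1 -> changes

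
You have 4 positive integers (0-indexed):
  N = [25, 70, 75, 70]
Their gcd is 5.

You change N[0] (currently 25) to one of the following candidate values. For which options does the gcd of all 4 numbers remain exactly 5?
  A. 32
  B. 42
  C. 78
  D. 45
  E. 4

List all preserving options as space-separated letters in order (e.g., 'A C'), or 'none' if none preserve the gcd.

Old gcd = 5; gcd of others (without N[0]) = 5
New gcd for candidate v: gcd(5, v). Preserves old gcd iff gcd(5, v) = 5.
  Option A: v=32, gcd(5,32)=1 -> changes
  Option B: v=42, gcd(5,42)=1 -> changes
  Option C: v=78, gcd(5,78)=1 -> changes
  Option D: v=45, gcd(5,45)=5 -> preserves
  Option E: v=4, gcd(5,4)=1 -> changes

Answer: D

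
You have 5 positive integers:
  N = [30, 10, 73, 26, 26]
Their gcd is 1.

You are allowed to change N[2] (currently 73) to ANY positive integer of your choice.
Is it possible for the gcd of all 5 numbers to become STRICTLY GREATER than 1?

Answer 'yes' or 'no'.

Answer: yes

Derivation:
Current gcd = 1
gcd of all OTHER numbers (without N[2]=73): gcd([30, 10, 26, 26]) = 2
The new gcd after any change is gcd(2, new_value).
This can be at most 2.
Since 2 > old gcd 1, the gcd CAN increase (e.g., set N[2] = 2).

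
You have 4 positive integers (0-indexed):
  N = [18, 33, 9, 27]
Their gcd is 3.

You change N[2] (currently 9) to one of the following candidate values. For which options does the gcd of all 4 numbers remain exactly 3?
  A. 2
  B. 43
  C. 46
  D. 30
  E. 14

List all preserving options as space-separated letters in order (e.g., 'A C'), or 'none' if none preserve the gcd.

Old gcd = 3; gcd of others (without N[2]) = 3
New gcd for candidate v: gcd(3, v). Preserves old gcd iff gcd(3, v) = 3.
  Option A: v=2, gcd(3,2)=1 -> changes
  Option B: v=43, gcd(3,43)=1 -> changes
  Option C: v=46, gcd(3,46)=1 -> changes
  Option D: v=30, gcd(3,30)=3 -> preserves
  Option E: v=14, gcd(3,14)=1 -> changes

Answer: D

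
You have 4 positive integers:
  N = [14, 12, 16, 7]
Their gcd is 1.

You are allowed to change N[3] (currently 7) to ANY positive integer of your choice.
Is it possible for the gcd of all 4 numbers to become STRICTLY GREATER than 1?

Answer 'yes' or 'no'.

Current gcd = 1
gcd of all OTHER numbers (without N[3]=7): gcd([14, 12, 16]) = 2
The new gcd after any change is gcd(2, new_value).
This can be at most 2.
Since 2 > old gcd 1, the gcd CAN increase (e.g., set N[3] = 2).

Answer: yes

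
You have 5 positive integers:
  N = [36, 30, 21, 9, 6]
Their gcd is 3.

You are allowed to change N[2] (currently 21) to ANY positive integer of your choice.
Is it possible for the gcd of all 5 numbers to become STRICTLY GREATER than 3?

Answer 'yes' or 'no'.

Answer: no

Derivation:
Current gcd = 3
gcd of all OTHER numbers (without N[2]=21): gcd([36, 30, 9, 6]) = 3
The new gcd after any change is gcd(3, new_value).
This can be at most 3.
Since 3 = old gcd 3, the gcd can only stay the same or decrease.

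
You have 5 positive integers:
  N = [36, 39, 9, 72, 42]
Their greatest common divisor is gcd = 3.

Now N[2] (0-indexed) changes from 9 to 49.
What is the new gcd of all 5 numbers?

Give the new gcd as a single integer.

Answer: 1

Derivation:
Numbers: [36, 39, 9, 72, 42], gcd = 3
Change: index 2, 9 -> 49
gcd of the OTHER numbers (without index 2): gcd([36, 39, 72, 42]) = 3
New gcd = gcd(g_others, new_val) = gcd(3, 49) = 1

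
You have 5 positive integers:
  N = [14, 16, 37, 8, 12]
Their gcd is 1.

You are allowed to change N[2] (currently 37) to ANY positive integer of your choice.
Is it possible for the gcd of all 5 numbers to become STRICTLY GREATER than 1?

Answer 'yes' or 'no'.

Current gcd = 1
gcd of all OTHER numbers (without N[2]=37): gcd([14, 16, 8, 12]) = 2
The new gcd after any change is gcd(2, new_value).
This can be at most 2.
Since 2 > old gcd 1, the gcd CAN increase (e.g., set N[2] = 2).

Answer: yes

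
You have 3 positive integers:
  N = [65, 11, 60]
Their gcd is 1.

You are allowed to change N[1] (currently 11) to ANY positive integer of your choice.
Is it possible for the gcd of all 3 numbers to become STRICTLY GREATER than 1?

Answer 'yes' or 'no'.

Answer: yes

Derivation:
Current gcd = 1
gcd of all OTHER numbers (without N[1]=11): gcd([65, 60]) = 5
The new gcd after any change is gcd(5, new_value).
This can be at most 5.
Since 5 > old gcd 1, the gcd CAN increase (e.g., set N[1] = 5).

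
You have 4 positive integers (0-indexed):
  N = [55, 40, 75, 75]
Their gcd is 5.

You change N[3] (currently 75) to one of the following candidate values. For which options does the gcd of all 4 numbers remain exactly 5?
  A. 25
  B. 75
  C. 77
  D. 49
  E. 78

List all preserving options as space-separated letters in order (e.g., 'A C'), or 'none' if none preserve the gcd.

Old gcd = 5; gcd of others (without N[3]) = 5
New gcd for candidate v: gcd(5, v). Preserves old gcd iff gcd(5, v) = 5.
  Option A: v=25, gcd(5,25)=5 -> preserves
  Option B: v=75, gcd(5,75)=5 -> preserves
  Option C: v=77, gcd(5,77)=1 -> changes
  Option D: v=49, gcd(5,49)=1 -> changes
  Option E: v=78, gcd(5,78)=1 -> changes

Answer: A B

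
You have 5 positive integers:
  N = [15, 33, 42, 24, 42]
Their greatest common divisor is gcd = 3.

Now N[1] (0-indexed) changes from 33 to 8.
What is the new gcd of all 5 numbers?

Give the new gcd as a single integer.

Answer: 1

Derivation:
Numbers: [15, 33, 42, 24, 42], gcd = 3
Change: index 1, 33 -> 8
gcd of the OTHER numbers (without index 1): gcd([15, 42, 24, 42]) = 3
New gcd = gcd(g_others, new_val) = gcd(3, 8) = 1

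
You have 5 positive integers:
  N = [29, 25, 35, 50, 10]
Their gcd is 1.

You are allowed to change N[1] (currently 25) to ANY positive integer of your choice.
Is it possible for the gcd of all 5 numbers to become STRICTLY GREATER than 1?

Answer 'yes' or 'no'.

Current gcd = 1
gcd of all OTHER numbers (without N[1]=25): gcd([29, 35, 50, 10]) = 1
The new gcd after any change is gcd(1, new_value).
This can be at most 1.
Since 1 = old gcd 1, the gcd can only stay the same or decrease.

Answer: no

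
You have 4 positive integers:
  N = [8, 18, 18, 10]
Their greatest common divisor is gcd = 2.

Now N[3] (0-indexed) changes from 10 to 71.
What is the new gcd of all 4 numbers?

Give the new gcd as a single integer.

Numbers: [8, 18, 18, 10], gcd = 2
Change: index 3, 10 -> 71
gcd of the OTHER numbers (without index 3): gcd([8, 18, 18]) = 2
New gcd = gcd(g_others, new_val) = gcd(2, 71) = 1

Answer: 1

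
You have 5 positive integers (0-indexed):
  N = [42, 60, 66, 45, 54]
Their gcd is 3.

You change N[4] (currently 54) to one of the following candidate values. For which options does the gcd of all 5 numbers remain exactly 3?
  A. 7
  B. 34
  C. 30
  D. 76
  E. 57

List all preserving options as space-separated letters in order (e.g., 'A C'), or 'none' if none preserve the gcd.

Old gcd = 3; gcd of others (without N[4]) = 3
New gcd for candidate v: gcd(3, v). Preserves old gcd iff gcd(3, v) = 3.
  Option A: v=7, gcd(3,7)=1 -> changes
  Option B: v=34, gcd(3,34)=1 -> changes
  Option C: v=30, gcd(3,30)=3 -> preserves
  Option D: v=76, gcd(3,76)=1 -> changes
  Option E: v=57, gcd(3,57)=3 -> preserves

Answer: C E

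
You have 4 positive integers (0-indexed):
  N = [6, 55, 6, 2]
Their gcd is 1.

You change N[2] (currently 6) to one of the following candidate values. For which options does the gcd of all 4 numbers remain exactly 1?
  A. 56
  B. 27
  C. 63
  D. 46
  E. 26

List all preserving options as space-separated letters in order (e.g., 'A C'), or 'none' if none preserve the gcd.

Old gcd = 1; gcd of others (without N[2]) = 1
New gcd for candidate v: gcd(1, v). Preserves old gcd iff gcd(1, v) = 1.
  Option A: v=56, gcd(1,56)=1 -> preserves
  Option B: v=27, gcd(1,27)=1 -> preserves
  Option C: v=63, gcd(1,63)=1 -> preserves
  Option D: v=46, gcd(1,46)=1 -> preserves
  Option E: v=26, gcd(1,26)=1 -> preserves

Answer: A B C D E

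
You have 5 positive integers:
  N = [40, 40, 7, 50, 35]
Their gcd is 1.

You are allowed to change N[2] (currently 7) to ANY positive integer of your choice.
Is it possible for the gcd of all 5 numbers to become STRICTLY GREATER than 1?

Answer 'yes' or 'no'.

Current gcd = 1
gcd of all OTHER numbers (without N[2]=7): gcd([40, 40, 50, 35]) = 5
The new gcd after any change is gcd(5, new_value).
This can be at most 5.
Since 5 > old gcd 1, the gcd CAN increase (e.g., set N[2] = 5).

Answer: yes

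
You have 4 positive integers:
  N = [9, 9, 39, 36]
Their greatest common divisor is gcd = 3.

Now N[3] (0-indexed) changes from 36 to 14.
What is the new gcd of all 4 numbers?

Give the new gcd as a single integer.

Answer: 1

Derivation:
Numbers: [9, 9, 39, 36], gcd = 3
Change: index 3, 36 -> 14
gcd of the OTHER numbers (without index 3): gcd([9, 9, 39]) = 3
New gcd = gcd(g_others, new_val) = gcd(3, 14) = 1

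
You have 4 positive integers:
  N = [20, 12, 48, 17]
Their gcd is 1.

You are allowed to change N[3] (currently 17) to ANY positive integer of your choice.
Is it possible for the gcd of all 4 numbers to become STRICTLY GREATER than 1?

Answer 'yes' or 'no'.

Answer: yes

Derivation:
Current gcd = 1
gcd of all OTHER numbers (without N[3]=17): gcd([20, 12, 48]) = 4
The new gcd after any change is gcd(4, new_value).
This can be at most 4.
Since 4 > old gcd 1, the gcd CAN increase (e.g., set N[3] = 4).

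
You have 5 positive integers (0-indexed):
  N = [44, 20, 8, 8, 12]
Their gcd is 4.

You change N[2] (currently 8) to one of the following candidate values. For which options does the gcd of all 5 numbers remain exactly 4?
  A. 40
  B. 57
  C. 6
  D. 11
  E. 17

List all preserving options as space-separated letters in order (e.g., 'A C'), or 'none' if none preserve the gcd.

Answer: A

Derivation:
Old gcd = 4; gcd of others (without N[2]) = 4
New gcd for candidate v: gcd(4, v). Preserves old gcd iff gcd(4, v) = 4.
  Option A: v=40, gcd(4,40)=4 -> preserves
  Option B: v=57, gcd(4,57)=1 -> changes
  Option C: v=6, gcd(4,6)=2 -> changes
  Option D: v=11, gcd(4,11)=1 -> changes
  Option E: v=17, gcd(4,17)=1 -> changes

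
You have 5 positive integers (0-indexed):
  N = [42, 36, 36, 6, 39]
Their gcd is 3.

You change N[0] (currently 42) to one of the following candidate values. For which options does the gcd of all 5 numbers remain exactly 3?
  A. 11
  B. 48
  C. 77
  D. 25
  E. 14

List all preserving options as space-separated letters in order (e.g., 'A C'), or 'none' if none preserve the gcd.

Answer: B

Derivation:
Old gcd = 3; gcd of others (without N[0]) = 3
New gcd for candidate v: gcd(3, v). Preserves old gcd iff gcd(3, v) = 3.
  Option A: v=11, gcd(3,11)=1 -> changes
  Option B: v=48, gcd(3,48)=3 -> preserves
  Option C: v=77, gcd(3,77)=1 -> changes
  Option D: v=25, gcd(3,25)=1 -> changes
  Option E: v=14, gcd(3,14)=1 -> changes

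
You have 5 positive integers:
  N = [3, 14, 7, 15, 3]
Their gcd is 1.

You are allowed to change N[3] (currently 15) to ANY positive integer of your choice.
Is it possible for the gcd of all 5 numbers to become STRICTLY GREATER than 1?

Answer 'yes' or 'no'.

Current gcd = 1
gcd of all OTHER numbers (without N[3]=15): gcd([3, 14, 7, 3]) = 1
The new gcd after any change is gcd(1, new_value).
This can be at most 1.
Since 1 = old gcd 1, the gcd can only stay the same or decrease.

Answer: no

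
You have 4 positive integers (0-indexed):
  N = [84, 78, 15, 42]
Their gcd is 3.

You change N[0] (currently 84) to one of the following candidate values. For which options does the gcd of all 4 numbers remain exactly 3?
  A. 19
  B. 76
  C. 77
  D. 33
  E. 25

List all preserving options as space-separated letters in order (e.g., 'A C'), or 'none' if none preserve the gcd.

Answer: D

Derivation:
Old gcd = 3; gcd of others (without N[0]) = 3
New gcd for candidate v: gcd(3, v). Preserves old gcd iff gcd(3, v) = 3.
  Option A: v=19, gcd(3,19)=1 -> changes
  Option B: v=76, gcd(3,76)=1 -> changes
  Option C: v=77, gcd(3,77)=1 -> changes
  Option D: v=33, gcd(3,33)=3 -> preserves
  Option E: v=25, gcd(3,25)=1 -> changes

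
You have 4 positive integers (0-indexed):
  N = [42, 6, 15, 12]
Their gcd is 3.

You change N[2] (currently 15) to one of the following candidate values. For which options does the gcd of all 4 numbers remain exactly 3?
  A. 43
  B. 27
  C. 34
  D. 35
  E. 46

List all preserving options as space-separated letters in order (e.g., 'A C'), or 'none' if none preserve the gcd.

Answer: B

Derivation:
Old gcd = 3; gcd of others (without N[2]) = 6
New gcd for candidate v: gcd(6, v). Preserves old gcd iff gcd(6, v) = 3.
  Option A: v=43, gcd(6,43)=1 -> changes
  Option B: v=27, gcd(6,27)=3 -> preserves
  Option C: v=34, gcd(6,34)=2 -> changes
  Option D: v=35, gcd(6,35)=1 -> changes
  Option E: v=46, gcd(6,46)=2 -> changes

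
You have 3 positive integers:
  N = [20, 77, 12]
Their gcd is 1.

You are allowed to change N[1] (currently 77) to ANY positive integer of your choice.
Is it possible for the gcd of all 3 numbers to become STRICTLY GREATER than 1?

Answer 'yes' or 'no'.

Current gcd = 1
gcd of all OTHER numbers (without N[1]=77): gcd([20, 12]) = 4
The new gcd after any change is gcd(4, new_value).
This can be at most 4.
Since 4 > old gcd 1, the gcd CAN increase (e.g., set N[1] = 4).

Answer: yes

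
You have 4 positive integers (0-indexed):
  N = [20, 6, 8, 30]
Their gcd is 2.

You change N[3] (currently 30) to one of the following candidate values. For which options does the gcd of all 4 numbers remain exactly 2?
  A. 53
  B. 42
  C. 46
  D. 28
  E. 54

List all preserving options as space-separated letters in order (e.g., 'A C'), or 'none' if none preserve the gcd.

Old gcd = 2; gcd of others (without N[3]) = 2
New gcd for candidate v: gcd(2, v). Preserves old gcd iff gcd(2, v) = 2.
  Option A: v=53, gcd(2,53)=1 -> changes
  Option B: v=42, gcd(2,42)=2 -> preserves
  Option C: v=46, gcd(2,46)=2 -> preserves
  Option D: v=28, gcd(2,28)=2 -> preserves
  Option E: v=54, gcd(2,54)=2 -> preserves

Answer: B C D E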